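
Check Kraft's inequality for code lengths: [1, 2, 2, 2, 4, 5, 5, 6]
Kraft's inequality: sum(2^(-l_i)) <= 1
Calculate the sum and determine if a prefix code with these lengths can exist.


Sum = 2^(-1) + 2^(-2) + 2^(-2) + 2^(-2) + 2^(-4) + 2^(-5) + 2^(-5) + 2^(-6)
    = 0.5 + 0.25 + 0.25 + 0.25 + 0.0625 + 0.03125 + 0.03125 + 0.015625
    = 89/64 = 1.390625
Since 1.390625 > 1, Kraft's inequality is NOT satisfied.
A prefix code with these lengths CANNOT exist.

Kraft sum = 1.390625. Not satisfied.


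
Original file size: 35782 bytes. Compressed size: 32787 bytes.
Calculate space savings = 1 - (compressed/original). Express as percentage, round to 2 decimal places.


ratio = compressed/original = 32787/35782 = 0.916299
savings = 1 - ratio = 1 - 0.916299 = 0.083701
as a percentage: 0.083701 * 100 = 8.37%

Space savings = 1 - 32787/35782 = 8.37%


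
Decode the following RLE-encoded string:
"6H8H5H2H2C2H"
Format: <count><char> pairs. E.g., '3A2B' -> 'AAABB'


Expanding each <count><char> pair:
  6H -> 'HHHHHH'
  8H -> 'HHHHHHHH'
  5H -> 'HHHHH'
  2H -> 'HH'
  2C -> 'CC'
  2H -> 'HH'

Decoded = HHHHHHHHHHHHHHHHHHHHHCCHH


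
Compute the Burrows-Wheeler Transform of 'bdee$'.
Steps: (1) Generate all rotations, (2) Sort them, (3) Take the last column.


Rotations (sorted):
  0: $bdee -> last char: e
  1: bdee$ -> last char: $
  2: dee$b -> last char: b
  3: e$bde -> last char: e
  4: ee$bd -> last char: d


BWT = e$bed


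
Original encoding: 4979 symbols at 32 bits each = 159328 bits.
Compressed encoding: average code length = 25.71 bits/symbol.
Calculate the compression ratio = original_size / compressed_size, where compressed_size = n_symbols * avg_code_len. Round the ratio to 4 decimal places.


original_size = n_symbols * orig_bits = 4979 * 32 = 159328 bits
compressed_size = n_symbols * avg_code_len = 4979 * 25.71 = 128010.09 bits
ratio = original_size / compressed_size = 159328 / 128010.09 = 1.2447

Compression ratio = 1.2447


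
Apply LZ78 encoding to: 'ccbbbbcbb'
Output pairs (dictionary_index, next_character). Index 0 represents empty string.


LZ78 encoding steps:
Dictionary: {0: ''}
Step 1: w='' (idx 0), next='c' -> output (0, 'c'), add 'c' as idx 1
Step 2: w='c' (idx 1), next='b' -> output (1, 'b'), add 'cb' as idx 2
Step 3: w='' (idx 0), next='b' -> output (0, 'b'), add 'b' as idx 3
Step 4: w='b' (idx 3), next='b' -> output (3, 'b'), add 'bb' as idx 4
Step 5: w='cb' (idx 2), next='b' -> output (2, 'b'), add 'cbb' as idx 5


Encoded: [(0, 'c'), (1, 'b'), (0, 'b'), (3, 'b'), (2, 'b')]


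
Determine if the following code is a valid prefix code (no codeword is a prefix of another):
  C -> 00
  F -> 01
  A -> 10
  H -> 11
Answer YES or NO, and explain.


Checking each pair (does one codeword prefix another?):
  C='00' vs F='01': no prefix
  C='00' vs A='10': no prefix
  C='00' vs H='11': no prefix
  F='01' vs C='00': no prefix
  F='01' vs A='10': no prefix
  F='01' vs H='11': no prefix
  A='10' vs C='00': no prefix
  A='10' vs F='01': no prefix
  A='10' vs H='11': no prefix
  H='11' vs C='00': no prefix
  H='11' vs F='01': no prefix
  H='11' vs A='10': no prefix
No violation found over all pairs.

YES -- this is a valid prefix code. No codeword is a prefix of any other codeword.


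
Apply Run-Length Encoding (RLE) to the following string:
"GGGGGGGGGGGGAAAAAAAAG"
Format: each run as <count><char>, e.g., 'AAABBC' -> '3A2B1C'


Scanning runs left to right:
  i=0: run of 'G' x 12 -> '12G'
  i=12: run of 'A' x 8 -> '8A'
  i=20: run of 'G' x 1 -> '1G'

RLE = 12G8A1G


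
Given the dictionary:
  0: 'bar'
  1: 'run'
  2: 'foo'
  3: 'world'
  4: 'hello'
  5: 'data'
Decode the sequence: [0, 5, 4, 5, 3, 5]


Look up each index in the dictionary:
  0 -> 'bar'
  5 -> 'data'
  4 -> 'hello'
  5 -> 'data'
  3 -> 'world'
  5 -> 'data'

Decoded: "bar data hello data world data"


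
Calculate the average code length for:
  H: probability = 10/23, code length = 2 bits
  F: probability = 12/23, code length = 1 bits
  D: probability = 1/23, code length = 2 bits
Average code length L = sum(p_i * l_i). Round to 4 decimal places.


Weighted contributions p_i * l_i:
  H: (10/23) * 2 = 20/23
  F: (12/23) * 1 = 12/23
  D: (1/23) * 2 = 2/23
Sum = (20 + 12 + 2)/23 = 34/23

L = 34/23 = 1.4783 bits/symbol


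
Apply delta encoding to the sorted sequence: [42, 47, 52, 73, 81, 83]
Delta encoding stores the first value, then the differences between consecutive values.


First value: 42
Deltas:
  47 - 42 = 5
  52 - 47 = 5
  73 - 52 = 21
  81 - 73 = 8
  83 - 81 = 2


Delta encoded: [42, 5, 5, 21, 8, 2]


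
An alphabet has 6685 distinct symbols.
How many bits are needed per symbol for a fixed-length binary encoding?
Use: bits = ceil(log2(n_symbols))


log2(6685) = 12.7067
Bracket: 2^12 = 4096 < 6685 <= 2^13 = 8192
So ceil(log2(6685)) = 13

bits = ceil(log2(6685)) = ceil(12.7067) = 13 bits


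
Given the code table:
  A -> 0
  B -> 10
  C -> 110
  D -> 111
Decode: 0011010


Decoding:
0 -> A
0 -> A
110 -> C
10 -> B


Result: AACB


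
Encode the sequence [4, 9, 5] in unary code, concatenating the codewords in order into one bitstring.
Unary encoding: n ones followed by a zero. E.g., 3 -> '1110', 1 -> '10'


Encode each number as n ones followed by a terminating 0:
  4 -> 11110 (5 bits)
  9 -> 1111111110 (10 bits)
  5 -> 111110 (6 bits)
Total length = 5 + 10 + 6 = 21 bits.

Unary([4, 9, 5]) = 111101111111110111110 (21 bits)


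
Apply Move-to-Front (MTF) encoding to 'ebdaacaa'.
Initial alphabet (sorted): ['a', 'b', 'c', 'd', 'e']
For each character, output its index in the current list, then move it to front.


MTF encoding:
'e': index 4 in ['a', 'b', 'c', 'd', 'e'] -> ['e', 'a', 'b', 'c', 'd']
'b': index 2 in ['e', 'a', 'b', 'c', 'd'] -> ['b', 'e', 'a', 'c', 'd']
'd': index 4 in ['b', 'e', 'a', 'c', 'd'] -> ['d', 'b', 'e', 'a', 'c']
'a': index 3 in ['d', 'b', 'e', 'a', 'c'] -> ['a', 'd', 'b', 'e', 'c']
'a': index 0 in ['a', 'd', 'b', 'e', 'c'] -> ['a', 'd', 'b', 'e', 'c']
'c': index 4 in ['a', 'd', 'b', 'e', 'c'] -> ['c', 'a', 'd', 'b', 'e']
'a': index 1 in ['c', 'a', 'd', 'b', 'e'] -> ['a', 'c', 'd', 'b', 'e']
'a': index 0 in ['a', 'c', 'd', 'b', 'e'] -> ['a', 'c', 'd', 'b', 'e']


Output: [4, 2, 4, 3, 0, 4, 1, 0]


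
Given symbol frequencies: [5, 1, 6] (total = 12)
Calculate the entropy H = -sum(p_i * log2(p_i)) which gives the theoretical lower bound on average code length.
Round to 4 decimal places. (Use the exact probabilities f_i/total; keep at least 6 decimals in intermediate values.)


Per-symbol terms -p_i * log2(p_i) with p_i = f_i/12:
  p = 5/12 = 0.416667: log2(p) = -1.263034, -p*log2(p) = 0.526264
  p = 1/12 = 0.083333: log2(p) = -3.584963, -p*log2(p) = 0.298747
  p = 6/12 = 0.500000: log2(p) = -1.000000, -p*log2(p) = 0.500000
H = 0.526264 + 0.298747 + 0.500000 = 1.325011

H = 1.325 bits/symbol


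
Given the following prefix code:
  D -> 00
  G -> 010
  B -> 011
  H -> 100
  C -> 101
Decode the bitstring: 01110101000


Decoding step by step:
Bits 011 -> B
Bits 101 -> C
Bits 010 -> G
Bits 00 -> D


Decoded message: BCGD


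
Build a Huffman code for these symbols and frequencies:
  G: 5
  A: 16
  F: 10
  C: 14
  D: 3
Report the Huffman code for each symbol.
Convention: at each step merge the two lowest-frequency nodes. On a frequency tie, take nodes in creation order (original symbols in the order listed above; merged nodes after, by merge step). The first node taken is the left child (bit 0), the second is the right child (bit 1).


Huffman tree construction:
Step 1: Merge D(3) + G(5) = 8
Step 2: Merge (D+G)(8) + F(10) = 18
Step 3: Merge C(14) + A(16) = 30
Step 4: Merge ((D+G)+F)(18) + (C+A)(30) = 48
Read each symbol's code off the tree from the root (left child = 0, right child = 1).

Codes:
  G: 001 (length 3)
  A: 11 (length 2)
  F: 01 (length 2)
  C: 10 (length 2)
  D: 000 (length 3)
Average code length: 104/48 = 2.1667 bits/symbol


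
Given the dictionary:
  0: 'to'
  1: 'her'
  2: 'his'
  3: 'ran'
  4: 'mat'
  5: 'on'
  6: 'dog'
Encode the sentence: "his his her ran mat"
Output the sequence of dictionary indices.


Look up each word in the dictionary:
  'his' -> 2
  'his' -> 2
  'her' -> 1
  'ran' -> 3
  'mat' -> 4

Encoded: [2, 2, 1, 3, 4]


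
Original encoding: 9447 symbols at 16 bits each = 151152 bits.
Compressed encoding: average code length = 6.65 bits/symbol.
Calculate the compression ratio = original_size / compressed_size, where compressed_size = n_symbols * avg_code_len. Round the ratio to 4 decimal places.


original_size = n_symbols * orig_bits = 9447 * 16 = 151152 bits
compressed_size = n_symbols * avg_code_len = 9447 * 6.65 = 62822.55 bits
ratio = original_size / compressed_size = 151152 / 62822.55 = 2.406

Compression ratio = 2.406


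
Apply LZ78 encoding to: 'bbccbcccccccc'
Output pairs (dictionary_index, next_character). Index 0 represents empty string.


LZ78 encoding steps:
Dictionary: {0: ''}
Step 1: w='' (idx 0), next='b' -> output (0, 'b'), add 'b' as idx 1
Step 2: w='b' (idx 1), next='c' -> output (1, 'c'), add 'bc' as idx 2
Step 3: w='' (idx 0), next='c' -> output (0, 'c'), add 'c' as idx 3
Step 4: w='bc' (idx 2), next='c' -> output (2, 'c'), add 'bcc' as idx 4
Step 5: w='c' (idx 3), next='c' -> output (3, 'c'), add 'cc' as idx 5
Step 6: w='cc' (idx 5), next='c' -> output (5, 'c'), add 'ccc' as idx 6
Step 7: w='c' (idx 3), end of input -> output (3, '')


Encoded: [(0, 'b'), (1, 'c'), (0, 'c'), (2, 'c'), (3, 'c'), (5, 'c'), (3, '')]


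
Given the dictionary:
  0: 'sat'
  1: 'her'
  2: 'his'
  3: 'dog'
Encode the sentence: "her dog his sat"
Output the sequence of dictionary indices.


Look up each word in the dictionary:
  'her' -> 1
  'dog' -> 3
  'his' -> 2
  'sat' -> 0

Encoded: [1, 3, 2, 0]


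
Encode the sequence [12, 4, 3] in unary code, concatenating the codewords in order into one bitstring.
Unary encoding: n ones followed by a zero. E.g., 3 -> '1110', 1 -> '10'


Encode each number as n ones followed by a terminating 0:
  12 -> 1111111111110 (13 bits)
  4 -> 11110 (5 bits)
  3 -> 1110 (4 bits)
Total length = 13 + 5 + 4 = 22 bits.

Unary([12, 4, 3]) = 1111111111110111101110 (22 bits)


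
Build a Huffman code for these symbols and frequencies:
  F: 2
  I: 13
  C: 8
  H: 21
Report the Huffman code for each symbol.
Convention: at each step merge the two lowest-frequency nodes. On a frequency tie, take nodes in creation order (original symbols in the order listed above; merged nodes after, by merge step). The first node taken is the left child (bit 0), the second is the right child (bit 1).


Huffman tree construction:
Step 1: Merge F(2) + C(8) = 10
Step 2: Merge (F+C)(10) + I(13) = 23
Step 3: Merge H(21) + ((F+C)+I)(23) = 44
Read each symbol's code off the tree from the root (left child = 0, right child = 1).

Codes:
  F: 100 (length 3)
  I: 11 (length 2)
  C: 101 (length 3)
  H: 0 (length 1)
Average code length: 77/44 = 1.7500 bits/symbol


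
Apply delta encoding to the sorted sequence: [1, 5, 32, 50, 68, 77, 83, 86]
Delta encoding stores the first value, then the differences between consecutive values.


First value: 1
Deltas:
  5 - 1 = 4
  32 - 5 = 27
  50 - 32 = 18
  68 - 50 = 18
  77 - 68 = 9
  83 - 77 = 6
  86 - 83 = 3


Delta encoded: [1, 4, 27, 18, 18, 9, 6, 3]


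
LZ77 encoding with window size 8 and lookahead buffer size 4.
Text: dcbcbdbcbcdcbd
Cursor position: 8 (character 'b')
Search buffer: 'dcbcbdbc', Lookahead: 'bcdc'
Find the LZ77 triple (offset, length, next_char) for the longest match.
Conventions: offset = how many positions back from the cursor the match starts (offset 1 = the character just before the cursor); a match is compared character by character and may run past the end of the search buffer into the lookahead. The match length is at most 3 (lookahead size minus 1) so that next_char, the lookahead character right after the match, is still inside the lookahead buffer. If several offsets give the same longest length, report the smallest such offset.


Try each offset into the search buffer:
  offset=1 (pos 7, char 'c'): match length 0
  offset=2 (pos 6, char 'b'): match length 2
  offset=3 (pos 5, char 'd'): match length 0
  offset=4 (pos 4, char 'b'): match length 1
  offset=5 (pos 3, char 'c'): match length 0
  offset=6 (pos 2, char 'b'): match length 2
  offset=7 (pos 1, char 'c'): match length 0
  offset=8 (pos 0, char 'd'): match length 0
Longest match has length 2, found at offsets 2, 6; take the smallest, offset 2.
next_char = character at position 8 + 2 = 10 -> 'd'

Best match: offset=2, length=2 (matching 'bc' starting at position 6)
LZ77 triple: (2, 2, 'd')


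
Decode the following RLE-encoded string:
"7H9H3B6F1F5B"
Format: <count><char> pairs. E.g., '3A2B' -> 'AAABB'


Expanding each <count><char> pair:
  7H -> 'HHHHHHH'
  9H -> 'HHHHHHHHH'
  3B -> 'BBB'
  6F -> 'FFFFFF'
  1F -> 'F'
  5B -> 'BBBBB'

Decoded = HHHHHHHHHHHHHHHHBBBFFFFFFFBBBBB


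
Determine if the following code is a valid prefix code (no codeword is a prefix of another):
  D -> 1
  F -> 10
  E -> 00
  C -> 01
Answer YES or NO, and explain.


Checking each pair (does one codeword prefix another?):
  D='1' vs F='10': prefix -- VIOLATION

NO -- this is NOT a valid prefix code. D (1) is a prefix of F (10).


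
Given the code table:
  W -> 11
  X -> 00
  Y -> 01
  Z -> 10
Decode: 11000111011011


Decoding:
11 -> W
00 -> X
01 -> Y
11 -> W
01 -> Y
10 -> Z
11 -> W


Result: WXYWYZW


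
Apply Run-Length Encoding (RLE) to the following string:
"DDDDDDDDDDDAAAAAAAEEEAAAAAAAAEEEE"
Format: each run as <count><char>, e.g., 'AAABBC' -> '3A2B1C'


Scanning runs left to right:
  i=0: run of 'D' x 11 -> '11D'
  i=11: run of 'A' x 7 -> '7A'
  i=18: run of 'E' x 3 -> '3E'
  i=21: run of 'A' x 8 -> '8A'
  i=29: run of 'E' x 4 -> '4E'

RLE = 11D7A3E8A4E


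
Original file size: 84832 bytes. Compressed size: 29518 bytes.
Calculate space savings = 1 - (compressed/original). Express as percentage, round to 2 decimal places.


ratio = compressed/original = 29518/84832 = 0.347958
savings = 1 - ratio = 1 - 0.347958 = 0.652042
as a percentage: 0.652042 * 100 = 65.2%

Space savings = 1 - 29518/84832 = 65.2%


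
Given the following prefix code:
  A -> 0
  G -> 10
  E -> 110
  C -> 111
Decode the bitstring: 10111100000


Decoding step by step:
Bits 10 -> G
Bits 111 -> C
Bits 10 -> G
Bits 0 -> A
Bits 0 -> A
Bits 0 -> A
Bits 0 -> A


Decoded message: GCGAAAA


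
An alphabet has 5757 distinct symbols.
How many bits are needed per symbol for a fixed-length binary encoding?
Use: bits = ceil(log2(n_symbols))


log2(5757) = 12.4911
Bracket: 2^12 = 4096 < 5757 <= 2^13 = 8192
So ceil(log2(5757)) = 13

bits = ceil(log2(5757)) = ceil(12.4911) = 13 bits


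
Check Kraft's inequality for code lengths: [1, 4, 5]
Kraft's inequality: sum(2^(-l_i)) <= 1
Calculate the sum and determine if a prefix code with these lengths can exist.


Sum = 2^(-1) + 2^(-4) + 2^(-5)
    = 0.5 + 0.0625 + 0.03125
    = 19/32 = 0.59375
Since 0.59375 <= 1, Kraft's inequality IS satisfied.
A prefix code with these lengths CAN exist.

Kraft sum = 0.59375. Satisfied.


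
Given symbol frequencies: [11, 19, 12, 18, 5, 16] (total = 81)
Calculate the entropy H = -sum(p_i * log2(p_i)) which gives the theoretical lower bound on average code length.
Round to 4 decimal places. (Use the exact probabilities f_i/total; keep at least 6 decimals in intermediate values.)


Per-symbol terms -p_i * log2(p_i) with p_i = f_i/81:
  p = 11/81 = 0.135802: log2(p) = -2.880418, -p*log2(p) = 0.391168
  p = 19/81 = 0.234568: log2(p) = -2.091922, -p*log2(p) = 0.490698
  p = 12/81 = 0.148148: log2(p) = -2.754888, -p*log2(p) = 0.408131
  p = 18/81 = 0.222222: log2(p) = -2.169925, -p*log2(p) = 0.482206
  p = 5/81 = 0.061728: log2(p) = -4.017922, -p*log2(p) = 0.248020
  p = 16/81 = 0.197531: log2(p) = -2.339850, -p*log2(p) = 0.462193
H = 0.391168 + 0.490698 + 0.408131 + 0.482206 + 0.248020 + 0.462193 = 2.482416

H = 2.4824 bits/symbol


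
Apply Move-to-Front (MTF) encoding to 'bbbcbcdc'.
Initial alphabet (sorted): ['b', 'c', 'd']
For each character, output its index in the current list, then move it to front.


MTF encoding:
'b': index 0 in ['b', 'c', 'd'] -> ['b', 'c', 'd']
'b': index 0 in ['b', 'c', 'd'] -> ['b', 'c', 'd']
'b': index 0 in ['b', 'c', 'd'] -> ['b', 'c', 'd']
'c': index 1 in ['b', 'c', 'd'] -> ['c', 'b', 'd']
'b': index 1 in ['c', 'b', 'd'] -> ['b', 'c', 'd']
'c': index 1 in ['b', 'c', 'd'] -> ['c', 'b', 'd']
'd': index 2 in ['c', 'b', 'd'] -> ['d', 'c', 'b']
'c': index 1 in ['d', 'c', 'b'] -> ['c', 'd', 'b']


Output: [0, 0, 0, 1, 1, 1, 2, 1]


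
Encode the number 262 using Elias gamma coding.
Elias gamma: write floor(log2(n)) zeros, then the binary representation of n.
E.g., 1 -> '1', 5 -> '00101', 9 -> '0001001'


num_bits = floor(log2(262)) + 1 = 9
leading_zeros = num_bits - 1 = 8
binary(262) = 100000110

Elias gamma(262) = '00000000' + '100000110' = 00000000100000110 (17 bits)


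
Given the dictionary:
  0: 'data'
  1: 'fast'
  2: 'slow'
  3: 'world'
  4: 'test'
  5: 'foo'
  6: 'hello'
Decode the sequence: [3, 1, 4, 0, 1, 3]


Look up each index in the dictionary:
  3 -> 'world'
  1 -> 'fast'
  4 -> 'test'
  0 -> 'data'
  1 -> 'fast'
  3 -> 'world'

Decoded: "world fast test data fast world"


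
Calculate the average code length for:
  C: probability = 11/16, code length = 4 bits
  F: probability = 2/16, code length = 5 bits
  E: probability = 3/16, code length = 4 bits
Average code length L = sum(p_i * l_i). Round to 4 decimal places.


Weighted contributions p_i * l_i:
  C: (11/16) * 4 = 44/16
  F: (2/16) * 5 = 10/16
  E: (3/16) * 4 = 12/16
Sum = (44 + 10 + 12)/16 = 66/16

L = 66/16 = 4.1250 bits/symbol


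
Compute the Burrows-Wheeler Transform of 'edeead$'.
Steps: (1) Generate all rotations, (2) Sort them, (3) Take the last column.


Rotations (sorted):
  0: $edeead -> last char: d
  1: ad$edee -> last char: e
  2: d$edeea -> last char: a
  3: deead$e -> last char: e
  4: ead$ede -> last char: e
  5: edeead$ -> last char: $
  6: eead$ed -> last char: d


BWT = deaee$d


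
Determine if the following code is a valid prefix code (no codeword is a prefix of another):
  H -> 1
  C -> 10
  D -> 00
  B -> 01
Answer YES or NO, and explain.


Checking each pair (does one codeword prefix another?):
  H='1' vs C='10': prefix -- VIOLATION

NO -- this is NOT a valid prefix code. H (1) is a prefix of C (10).


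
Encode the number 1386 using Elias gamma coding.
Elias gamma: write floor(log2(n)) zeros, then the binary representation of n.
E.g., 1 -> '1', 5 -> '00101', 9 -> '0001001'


num_bits = floor(log2(1386)) + 1 = 11
leading_zeros = num_bits - 1 = 10
binary(1386) = 10101101010

Elias gamma(1386) = '0000000000' + '10101101010' = 000000000010101101010 (21 bits)


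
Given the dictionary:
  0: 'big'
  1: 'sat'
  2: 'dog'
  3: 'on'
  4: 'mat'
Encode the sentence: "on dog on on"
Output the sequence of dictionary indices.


Look up each word in the dictionary:
  'on' -> 3
  'dog' -> 2
  'on' -> 3
  'on' -> 3

Encoded: [3, 2, 3, 3]


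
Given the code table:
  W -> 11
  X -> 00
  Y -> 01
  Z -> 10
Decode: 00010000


Decoding:
00 -> X
01 -> Y
00 -> X
00 -> X


Result: XYXX


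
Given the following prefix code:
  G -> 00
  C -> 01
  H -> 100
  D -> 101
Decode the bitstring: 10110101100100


Decoding step by step:
Bits 101 -> D
Bits 101 -> D
Bits 01 -> C
Bits 100 -> H
Bits 100 -> H


Decoded message: DDCHH


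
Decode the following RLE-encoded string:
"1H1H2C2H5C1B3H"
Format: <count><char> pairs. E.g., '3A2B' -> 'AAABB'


Expanding each <count><char> pair:
  1H -> 'H'
  1H -> 'H'
  2C -> 'CC'
  2H -> 'HH'
  5C -> 'CCCCC'
  1B -> 'B'
  3H -> 'HHH'

Decoded = HHCCHHCCCCCBHHH


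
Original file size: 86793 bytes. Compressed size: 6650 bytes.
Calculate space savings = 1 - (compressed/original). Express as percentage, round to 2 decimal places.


ratio = compressed/original = 6650/86793 = 0.076619
savings = 1 - ratio = 1 - 0.076619 = 0.923381
as a percentage: 0.923381 * 100 = 92.34%

Space savings = 1 - 6650/86793 = 92.34%


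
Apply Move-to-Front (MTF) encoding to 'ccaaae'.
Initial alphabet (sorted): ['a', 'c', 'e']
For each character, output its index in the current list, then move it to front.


MTF encoding:
'c': index 1 in ['a', 'c', 'e'] -> ['c', 'a', 'e']
'c': index 0 in ['c', 'a', 'e'] -> ['c', 'a', 'e']
'a': index 1 in ['c', 'a', 'e'] -> ['a', 'c', 'e']
'a': index 0 in ['a', 'c', 'e'] -> ['a', 'c', 'e']
'a': index 0 in ['a', 'c', 'e'] -> ['a', 'c', 'e']
'e': index 2 in ['a', 'c', 'e'] -> ['e', 'a', 'c']


Output: [1, 0, 1, 0, 0, 2]


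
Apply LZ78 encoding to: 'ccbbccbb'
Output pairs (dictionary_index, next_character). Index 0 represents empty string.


LZ78 encoding steps:
Dictionary: {0: ''}
Step 1: w='' (idx 0), next='c' -> output (0, 'c'), add 'c' as idx 1
Step 2: w='c' (idx 1), next='b' -> output (1, 'b'), add 'cb' as idx 2
Step 3: w='' (idx 0), next='b' -> output (0, 'b'), add 'b' as idx 3
Step 4: w='c' (idx 1), next='c' -> output (1, 'c'), add 'cc' as idx 4
Step 5: w='b' (idx 3), next='b' -> output (3, 'b'), add 'bb' as idx 5


Encoded: [(0, 'c'), (1, 'b'), (0, 'b'), (1, 'c'), (3, 'b')]


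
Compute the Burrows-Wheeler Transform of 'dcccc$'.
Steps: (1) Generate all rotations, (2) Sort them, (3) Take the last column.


Rotations (sorted):
  0: $dcccc -> last char: c
  1: c$dccc -> last char: c
  2: cc$dcc -> last char: c
  3: ccc$dc -> last char: c
  4: cccc$d -> last char: d
  5: dcccc$ -> last char: $


BWT = ccccd$


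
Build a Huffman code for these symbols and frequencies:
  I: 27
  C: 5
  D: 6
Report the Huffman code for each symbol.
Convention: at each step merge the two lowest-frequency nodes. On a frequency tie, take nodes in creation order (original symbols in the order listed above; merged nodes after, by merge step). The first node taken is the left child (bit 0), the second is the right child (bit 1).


Huffman tree construction:
Step 1: Merge C(5) + D(6) = 11
Step 2: Merge (C+D)(11) + I(27) = 38
Read each symbol's code off the tree from the root (left child = 0, right child = 1).

Codes:
  I: 1 (length 1)
  C: 00 (length 2)
  D: 01 (length 2)
Average code length: 49/38 = 1.2895 bits/symbol


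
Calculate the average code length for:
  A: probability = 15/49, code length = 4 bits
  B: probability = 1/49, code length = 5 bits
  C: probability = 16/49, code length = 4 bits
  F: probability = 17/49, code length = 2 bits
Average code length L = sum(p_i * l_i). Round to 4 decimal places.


Weighted contributions p_i * l_i:
  A: (15/49) * 4 = 60/49
  B: (1/49) * 5 = 5/49
  C: (16/49) * 4 = 64/49
  F: (17/49) * 2 = 34/49
Sum = (60 + 5 + 64 + 34)/49 = 163/49

L = 163/49 = 3.3265 bits/symbol


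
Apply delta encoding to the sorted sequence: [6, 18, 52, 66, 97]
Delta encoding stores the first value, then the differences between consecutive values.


First value: 6
Deltas:
  18 - 6 = 12
  52 - 18 = 34
  66 - 52 = 14
  97 - 66 = 31


Delta encoded: [6, 12, 34, 14, 31]


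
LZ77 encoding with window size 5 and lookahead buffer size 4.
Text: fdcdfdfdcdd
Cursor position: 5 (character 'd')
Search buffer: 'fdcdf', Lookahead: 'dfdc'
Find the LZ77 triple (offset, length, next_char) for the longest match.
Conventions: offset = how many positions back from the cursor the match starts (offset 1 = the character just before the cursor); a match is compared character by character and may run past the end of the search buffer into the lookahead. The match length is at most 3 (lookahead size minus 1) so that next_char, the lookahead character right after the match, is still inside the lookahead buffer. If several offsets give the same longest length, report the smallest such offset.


Try each offset into the search buffer:
  offset=1 (pos 4, char 'f'): match length 0
  offset=2 (pos 3, char 'd'): match length 3
  offset=3 (pos 2, char 'c'): match length 0
  offset=4 (pos 1, char 'd'): match length 1
  offset=5 (pos 0, char 'f'): match length 0
Longest match has length 3 at offset 2.
next_char = character at position 5 + 3 = 8 -> 'c'

Best match: offset=2, length=3 (matching 'dfd' starting at position 3)
LZ77 triple: (2, 3, 'c')


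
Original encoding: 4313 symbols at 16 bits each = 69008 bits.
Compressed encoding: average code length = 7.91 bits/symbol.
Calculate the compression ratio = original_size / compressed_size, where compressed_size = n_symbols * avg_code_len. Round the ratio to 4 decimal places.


original_size = n_symbols * orig_bits = 4313 * 16 = 69008 bits
compressed_size = n_symbols * avg_code_len = 4313 * 7.91 = 34115.83 bits
ratio = original_size / compressed_size = 69008 / 34115.83 = 2.0228

Compression ratio = 2.0228


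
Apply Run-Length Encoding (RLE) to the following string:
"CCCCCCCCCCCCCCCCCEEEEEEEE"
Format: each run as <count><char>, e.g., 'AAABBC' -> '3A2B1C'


Scanning runs left to right:
  i=0: run of 'C' x 17 -> '17C'
  i=17: run of 'E' x 8 -> '8E'

RLE = 17C8E


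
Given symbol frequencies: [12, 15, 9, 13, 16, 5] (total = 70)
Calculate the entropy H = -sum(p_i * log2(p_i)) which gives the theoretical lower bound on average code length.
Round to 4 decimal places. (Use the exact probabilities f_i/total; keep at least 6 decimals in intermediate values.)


Per-symbol terms -p_i * log2(p_i) with p_i = f_i/70:
  p = 12/70 = 0.171429: log2(p) = -2.544321, -p*log2(p) = 0.436169
  p = 15/70 = 0.214286: log2(p) = -2.222392, -p*log2(p) = 0.476227
  p = 9/70 = 0.128571: log2(p) = -2.959358, -p*log2(p) = 0.380489
  p = 13/70 = 0.185714: log2(p) = -2.428843, -p*log2(p) = 0.451071
  p = 16/70 = 0.228571: log2(p) = -2.129283, -p*log2(p) = 0.486693
  p = 5/70 = 0.071429: log2(p) = -3.807355, -p*log2(p) = 0.271954
H = 0.436169 + 0.476227 + 0.380489 + 0.451071 + 0.486693 + 0.271954 = 2.502603

H = 2.5026 bits/symbol


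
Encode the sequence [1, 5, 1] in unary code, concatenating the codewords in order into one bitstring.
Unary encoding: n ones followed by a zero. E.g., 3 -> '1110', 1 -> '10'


Encode each number as n ones followed by a terminating 0:
  1 -> 10 (2 bits)
  5 -> 111110 (6 bits)
  1 -> 10 (2 bits)
Total length = 2 + 6 + 2 = 10 bits.

Unary([1, 5, 1]) = 1011111010 (10 bits)


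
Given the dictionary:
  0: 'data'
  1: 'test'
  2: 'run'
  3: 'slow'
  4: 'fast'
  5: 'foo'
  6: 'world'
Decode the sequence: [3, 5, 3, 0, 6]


Look up each index in the dictionary:
  3 -> 'slow'
  5 -> 'foo'
  3 -> 'slow'
  0 -> 'data'
  6 -> 'world'

Decoded: "slow foo slow data world"


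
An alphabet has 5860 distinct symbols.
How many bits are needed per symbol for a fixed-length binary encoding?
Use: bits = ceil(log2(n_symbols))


log2(5860) = 12.5167
Bracket: 2^12 = 4096 < 5860 <= 2^13 = 8192
So ceil(log2(5860)) = 13

bits = ceil(log2(5860)) = ceil(12.5167) = 13 bits


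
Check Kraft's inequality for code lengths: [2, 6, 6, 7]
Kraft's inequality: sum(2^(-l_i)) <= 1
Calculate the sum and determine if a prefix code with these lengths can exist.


Sum = 2^(-2) + 2^(-6) + 2^(-6) + 2^(-7)
    = 0.25 + 0.015625 + 0.015625 + 0.0078125
    = 37/128 = 0.2890625
Since 0.2890625 <= 1, Kraft's inequality IS satisfied.
A prefix code with these lengths CAN exist.

Kraft sum = 0.2890625. Satisfied.


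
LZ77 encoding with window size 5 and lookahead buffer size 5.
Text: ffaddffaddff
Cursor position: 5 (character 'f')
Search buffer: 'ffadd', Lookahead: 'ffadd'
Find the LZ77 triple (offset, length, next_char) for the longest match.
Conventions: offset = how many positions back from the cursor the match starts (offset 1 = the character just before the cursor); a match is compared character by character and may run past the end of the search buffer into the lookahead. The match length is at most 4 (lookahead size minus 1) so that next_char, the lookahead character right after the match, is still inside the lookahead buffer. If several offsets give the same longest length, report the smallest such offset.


Try each offset into the search buffer:
  offset=1 (pos 4, char 'd'): match length 0
  offset=2 (pos 3, char 'd'): match length 0
  offset=3 (pos 2, char 'a'): match length 0
  offset=4 (pos 1, char 'f'): match length 1
  offset=5 (pos 0, char 'f'): match length 4
Longest match has length 4 at offset 5.
next_char = character at position 5 + 4 = 9 -> 'd'

Best match: offset=5, length=4 (matching 'ffad' starting at position 0)
LZ77 triple: (5, 4, 'd')


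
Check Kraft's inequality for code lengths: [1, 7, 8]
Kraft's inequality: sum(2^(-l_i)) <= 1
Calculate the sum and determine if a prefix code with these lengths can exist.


Sum = 2^(-1) + 2^(-7) + 2^(-8)
    = 0.5 + 0.0078125 + 0.00390625
    = 131/256 = 0.51171875
Since 0.51171875 <= 1, Kraft's inequality IS satisfied.
A prefix code with these lengths CAN exist.

Kraft sum = 0.51171875. Satisfied.


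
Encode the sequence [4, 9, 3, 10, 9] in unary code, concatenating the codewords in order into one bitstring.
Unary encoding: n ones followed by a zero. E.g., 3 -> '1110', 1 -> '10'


Encode each number as n ones followed by a terminating 0:
  4 -> 11110 (5 bits)
  9 -> 1111111110 (10 bits)
  3 -> 1110 (4 bits)
  10 -> 11111111110 (11 bits)
  9 -> 1111111110 (10 bits)
Total length = 5 + 10 + 4 + 11 + 10 = 40 bits.

Unary([4, 9, 3, 10, 9]) = 1111011111111101110111111111101111111110 (40 bits)


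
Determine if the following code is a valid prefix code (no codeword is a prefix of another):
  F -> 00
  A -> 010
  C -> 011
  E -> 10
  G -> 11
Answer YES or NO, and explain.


Checking each pair (does one codeword prefix another?):
  F='00' vs A='010': no prefix
  F='00' vs C='011': no prefix
  F='00' vs E='10': no prefix
  F='00' vs G='11': no prefix
  A='010' vs F='00': no prefix
  A='010' vs C='011': no prefix
  A='010' vs E='10': no prefix
  A='010' vs G='11': no prefix
  C='011' vs F='00': no prefix
  C='011' vs A='010': no prefix
  C='011' vs E='10': no prefix
  C='011' vs G='11': no prefix
  E='10' vs F='00': no prefix
  E='10' vs A='010': no prefix
  E='10' vs C='011': no prefix
  E='10' vs G='11': no prefix
  G='11' vs F='00': no prefix
  G='11' vs A='010': no prefix
  G='11' vs C='011': no prefix
  G='11' vs E='10': no prefix
No violation found over all pairs.

YES -- this is a valid prefix code. No codeword is a prefix of any other codeword.


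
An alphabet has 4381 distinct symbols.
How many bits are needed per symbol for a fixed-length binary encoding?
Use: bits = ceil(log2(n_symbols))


log2(4381) = 12.097
Bracket: 2^12 = 4096 < 4381 <= 2^13 = 8192
So ceil(log2(4381)) = 13

bits = ceil(log2(4381)) = ceil(12.097) = 13 bits


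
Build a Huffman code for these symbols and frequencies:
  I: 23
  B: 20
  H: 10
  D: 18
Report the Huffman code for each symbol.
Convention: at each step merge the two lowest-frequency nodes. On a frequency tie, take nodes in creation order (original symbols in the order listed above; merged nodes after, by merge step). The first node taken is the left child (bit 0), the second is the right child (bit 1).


Huffman tree construction:
Step 1: Merge H(10) + D(18) = 28
Step 2: Merge B(20) + I(23) = 43
Step 3: Merge (H+D)(28) + (B+I)(43) = 71
Read each symbol's code off the tree from the root (left child = 0, right child = 1).

Codes:
  I: 11 (length 2)
  B: 10 (length 2)
  H: 00 (length 2)
  D: 01 (length 2)
Average code length: 142/71 = 2.0000 bits/symbol


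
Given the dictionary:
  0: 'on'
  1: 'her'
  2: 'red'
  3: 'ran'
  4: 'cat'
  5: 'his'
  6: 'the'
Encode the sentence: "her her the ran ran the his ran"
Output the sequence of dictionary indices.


Look up each word in the dictionary:
  'her' -> 1
  'her' -> 1
  'the' -> 6
  'ran' -> 3
  'ran' -> 3
  'the' -> 6
  'his' -> 5
  'ran' -> 3

Encoded: [1, 1, 6, 3, 3, 6, 5, 3]


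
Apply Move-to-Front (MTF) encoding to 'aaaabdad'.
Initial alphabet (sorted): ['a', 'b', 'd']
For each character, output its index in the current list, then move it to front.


MTF encoding:
'a': index 0 in ['a', 'b', 'd'] -> ['a', 'b', 'd']
'a': index 0 in ['a', 'b', 'd'] -> ['a', 'b', 'd']
'a': index 0 in ['a', 'b', 'd'] -> ['a', 'b', 'd']
'a': index 0 in ['a', 'b', 'd'] -> ['a', 'b', 'd']
'b': index 1 in ['a', 'b', 'd'] -> ['b', 'a', 'd']
'd': index 2 in ['b', 'a', 'd'] -> ['d', 'b', 'a']
'a': index 2 in ['d', 'b', 'a'] -> ['a', 'd', 'b']
'd': index 1 in ['a', 'd', 'b'] -> ['d', 'a', 'b']


Output: [0, 0, 0, 0, 1, 2, 2, 1]


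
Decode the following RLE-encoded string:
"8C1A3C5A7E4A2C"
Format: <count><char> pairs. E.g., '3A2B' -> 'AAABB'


Expanding each <count><char> pair:
  8C -> 'CCCCCCCC'
  1A -> 'A'
  3C -> 'CCC'
  5A -> 'AAAAA'
  7E -> 'EEEEEEE'
  4A -> 'AAAA'
  2C -> 'CC'

Decoded = CCCCCCCCACCCAAAAAEEEEEEEAAAACC


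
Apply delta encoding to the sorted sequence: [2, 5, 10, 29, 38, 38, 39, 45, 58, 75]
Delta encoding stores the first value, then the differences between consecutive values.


First value: 2
Deltas:
  5 - 2 = 3
  10 - 5 = 5
  29 - 10 = 19
  38 - 29 = 9
  38 - 38 = 0
  39 - 38 = 1
  45 - 39 = 6
  58 - 45 = 13
  75 - 58 = 17


Delta encoded: [2, 3, 5, 19, 9, 0, 1, 6, 13, 17]


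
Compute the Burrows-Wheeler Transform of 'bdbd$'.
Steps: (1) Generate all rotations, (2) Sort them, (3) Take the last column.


Rotations (sorted):
  0: $bdbd -> last char: d
  1: bd$bd -> last char: d
  2: bdbd$ -> last char: $
  3: d$bdb -> last char: b
  4: dbd$b -> last char: b


BWT = dd$bb


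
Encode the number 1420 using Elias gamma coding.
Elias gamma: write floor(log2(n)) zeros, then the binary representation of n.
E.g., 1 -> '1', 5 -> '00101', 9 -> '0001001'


num_bits = floor(log2(1420)) + 1 = 11
leading_zeros = num_bits - 1 = 10
binary(1420) = 10110001100

Elias gamma(1420) = '0000000000' + '10110001100' = 000000000010110001100 (21 bits)


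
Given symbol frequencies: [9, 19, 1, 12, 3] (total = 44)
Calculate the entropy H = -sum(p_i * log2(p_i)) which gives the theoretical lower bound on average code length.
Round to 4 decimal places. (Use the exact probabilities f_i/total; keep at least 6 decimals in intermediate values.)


Per-symbol terms -p_i * log2(p_i) with p_i = f_i/44:
  p = 9/44 = 0.204545: log2(p) = -2.289507, -p*log2(p) = 0.468308
  p = 19/44 = 0.431818: log2(p) = -1.211504, -p*log2(p) = 0.523149
  p = 1/44 = 0.022727: log2(p) = -5.459432, -p*log2(p) = 0.124078
  p = 12/44 = 0.272727: log2(p) = -1.874469, -p*log2(p) = 0.511219
  p = 3/44 = 0.068182: log2(p) = -3.874469, -p*log2(p) = 0.264168
H = 0.468308 + 0.523149 + 0.124078 + 0.511219 + 0.264168 = 1.890922

H = 1.8909 bits/symbol


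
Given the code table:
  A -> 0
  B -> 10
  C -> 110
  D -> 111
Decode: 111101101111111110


Decoding:
111 -> D
10 -> B
110 -> C
111 -> D
111 -> D
111 -> D
0 -> A


Result: DBCDDDA


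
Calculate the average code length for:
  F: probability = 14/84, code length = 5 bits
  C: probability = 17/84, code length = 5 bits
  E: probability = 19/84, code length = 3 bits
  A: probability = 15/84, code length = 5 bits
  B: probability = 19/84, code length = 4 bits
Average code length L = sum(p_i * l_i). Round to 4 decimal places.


Weighted contributions p_i * l_i:
  F: (14/84) * 5 = 70/84
  C: (17/84) * 5 = 85/84
  E: (19/84) * 3 = 57/84
  A: (15/84) * 5 = 75/84
  B: (19/84) * 4 = 76/84
Sum = (70 + 85 + 57 + 75 + 76)/84 = 363/84

L = 363/84 = 4.3214 bits/symbol


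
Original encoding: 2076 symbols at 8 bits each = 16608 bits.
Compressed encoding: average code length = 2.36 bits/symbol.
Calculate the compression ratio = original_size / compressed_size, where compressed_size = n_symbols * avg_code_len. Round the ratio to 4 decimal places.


original_size = n_symbols * orig_bits = 2076 * 8 = 16608 bits
compressed_size = n_symbols * avg_code_len = 2076 * 2.36 = 4899.36 bits
ratio = original_size / compressed_size = 16608 / 4899.36 = 3.3898

Compression ratio = 3.3898


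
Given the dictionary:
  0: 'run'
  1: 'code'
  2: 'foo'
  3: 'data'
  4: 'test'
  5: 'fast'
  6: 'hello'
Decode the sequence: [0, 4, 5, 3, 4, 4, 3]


Look up each index in the dictionary:
  0 -> 'run'
  4 -> 'test'
  5 -> 'fast'
  3 -> 'data'
  4 -> 'test'
  4 -> 'test'
  3 -> 'data'

Decoded: "run test fast data test test data"


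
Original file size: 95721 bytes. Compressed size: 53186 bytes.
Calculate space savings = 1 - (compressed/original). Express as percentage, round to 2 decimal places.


ratio = compressed/original = 53186/95721 = 0.555636
savings = 1 - ratio = 1 - 0.555636 = 0.444364
as a percentage: 0.444364 * 100 = 44.44%

Space savings = 1 - 53186/95721 = 44.44%


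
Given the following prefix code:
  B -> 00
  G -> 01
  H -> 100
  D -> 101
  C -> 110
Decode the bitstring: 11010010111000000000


Decoding step by step:
Bits 110 -> C
Bits 100 -> H
Bits 101 -> D
Bits 110 -> C
Bits 00 -> B
Bits 00 -> B
Bits 00 -> B
Bits 00 -> B


Decoded message: CHDCBBBB


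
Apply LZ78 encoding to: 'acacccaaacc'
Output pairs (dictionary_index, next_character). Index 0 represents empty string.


LZ78 encoding steps:
Dictionary: {0: ''}
Step 1: w='' (idx 0), next='a' -> output (0, 'a'), add 'a' as idx 1
Step 2: w='' (idx 0), next='c' -> output (0, 'c'), add 'c' as idx 2
Step 3: w='a' (idx 1), next='c' -> output (1, 'c'), add 'ac' as idx 3
Step 4: w='c' (idx 2), next='c' -> output (2, 'c'), add 'cc' as idx 4
Step 5: w='a' (idx 1), next='a' -> output (1, 'a'), add 'aa' as idx 5
Step 6: w='ac' (idx 3), next='c' -> output (3, 'c'), add 'acc' as idx 6


Encoded: [(0, 'a'), (0, 'c'), (1, 'c'), (2, 'c'), (1, 'a'), (3, 'c')]


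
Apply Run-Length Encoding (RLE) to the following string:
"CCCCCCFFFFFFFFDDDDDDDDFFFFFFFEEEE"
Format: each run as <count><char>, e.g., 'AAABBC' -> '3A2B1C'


Scanning runs left to right:
  i=0: run of 'C' x 6 -> '6C'
  i=6: run of 'F' x 8 -> '8F'
  i=14: run of 'D' x 8 -> '8D'
  i=22: run of 'F' x 7 -> '7F'
  i=29: run of 'E' x 4 -> '4E'

RLE = 6C8F8D7F4E


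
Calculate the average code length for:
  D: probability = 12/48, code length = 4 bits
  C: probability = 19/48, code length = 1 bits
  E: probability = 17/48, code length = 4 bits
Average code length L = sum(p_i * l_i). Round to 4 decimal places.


Weighted contributions p_i * l_i:
  D: (12/48) * 4 = 48/48
  C: (19/48) * 1 = 19/48
  E: (17/48) * 4 = 68/48
Sum = (48 + 19 + 68)/48 = 135/48

L = 135/48 = 2.8125 bits/symbol


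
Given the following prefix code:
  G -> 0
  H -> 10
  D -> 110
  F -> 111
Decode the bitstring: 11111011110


Decoding step by step:
Bits 111 -> F
Bits 110 -> D
Bits 111 -> F
Bits 10 -> H


Decoded message: FDFH


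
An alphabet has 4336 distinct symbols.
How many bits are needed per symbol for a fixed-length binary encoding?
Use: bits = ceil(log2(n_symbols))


log2(4336) = 12.0821
Bracket: 2^12 = 4096 < 4336 <= 2^13 = 8192
So ceil(log2(4336)) = 13

bits = ceil(log2(4336)) = ceil(12.0821) = 13 bits


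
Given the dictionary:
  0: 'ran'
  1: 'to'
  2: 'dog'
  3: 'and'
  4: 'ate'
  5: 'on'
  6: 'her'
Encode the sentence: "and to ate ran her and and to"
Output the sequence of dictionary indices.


Look up each word in the dictionary:
  'and' -> 3
  'to' -> 1
  'ate' -> 4
  'ran' -> 0
  'her' -> 6
  'and' -> 3
  'and' -> 3
  'to' -> 1

Encoded: [3, 1, 4, 0, 6, 3, 3, 1]


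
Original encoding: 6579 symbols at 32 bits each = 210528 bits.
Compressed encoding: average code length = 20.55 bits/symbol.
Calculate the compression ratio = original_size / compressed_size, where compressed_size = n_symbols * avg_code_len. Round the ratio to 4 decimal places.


original_size = n_symbols * orig_bits = 6579 * 32 = 210528 bits
compressed_size = n_symbols * avg_code_len = 6579 * 20.55 = 135198.45 bits
ratio = original_size / compressed_size = 210528 / 135198.45 = 1.5572

Compression ratio = 1.5572


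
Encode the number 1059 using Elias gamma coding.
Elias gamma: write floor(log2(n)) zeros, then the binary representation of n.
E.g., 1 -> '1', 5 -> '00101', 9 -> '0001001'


num_bits = floor(log2(1059)) + 1 = 11
leading_zeros = num_bits - 1 = 10
binary(1059) = 10000100011

Elias gamma(1059) = '0000000000' + '10000100011' = 000000000010000100011 (21 bits)


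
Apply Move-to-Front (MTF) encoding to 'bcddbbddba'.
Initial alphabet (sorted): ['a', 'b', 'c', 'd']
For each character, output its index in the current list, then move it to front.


MTF encoding:
'b': index 1 in ['a', 'b', 'c', 'd'] -> ['b', 'a', 'c', 'd']
'c': index 2 in ['b', 'a', 'c', 'd'] -> ['c', 'b', 'a', 'd']
'd': index 3 in ['c', 'b', 'a', 'd'] -> ['d', 'c', 'b', 'a']
'd': index 0 in ['d', 'c', 'b', 'a'] -> ['d', 'c', 'b', 'a']
'b': index 2 in ['d', 'c', 'b', 'a'] -> ['b', 'd', 'c', 'a']
'b': index 0 in ['b', 'd', 'c', 'a'] -> ['b', 'd', 'c', 'a']
'd': index 1 in ['b', 'd', 'c', 'a'] -> ['d', 'b', 'c', 'a']
'd': index 0 in ['d', 'b', 'c', 'a'] -> ['d', 'b', 'c', 'a']
'b': index 1 in ['d', 'b', 'c', 'a'] -> ['b', 'd', 'c', 'a']
'a': index 3 in ['b', 'd', 'c', 'a'] -> ['a', 'b', 'd', 'c']


Output: [1, 2, 3, 0, 2, 0, 1, 0, 1, 3]
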